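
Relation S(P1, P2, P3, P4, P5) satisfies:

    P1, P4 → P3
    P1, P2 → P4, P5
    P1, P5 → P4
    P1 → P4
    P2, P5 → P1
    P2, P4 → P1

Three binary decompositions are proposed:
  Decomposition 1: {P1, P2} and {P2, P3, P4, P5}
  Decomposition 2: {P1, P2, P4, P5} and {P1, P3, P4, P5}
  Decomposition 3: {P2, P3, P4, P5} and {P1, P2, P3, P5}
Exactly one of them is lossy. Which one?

Decomposition 1: common = {P2}, closure = {P2} → lossy.
Decomposition 2: common = {P1, P4, P5}, closure = {P1, P3, P4, P5} → lossless.
Decomposition 3: common = {P2, P3, P5}, closure = {P1, P2, P3, P4, P5} → lossless.

Decomposition 1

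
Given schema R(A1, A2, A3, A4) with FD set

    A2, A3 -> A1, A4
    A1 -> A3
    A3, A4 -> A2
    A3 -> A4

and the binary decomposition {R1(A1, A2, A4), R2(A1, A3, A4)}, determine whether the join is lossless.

Common attributes: R1 ∩ R2 = {A1, A4}.
Closure of {A1, A4}: A1 → A3 applies, adding A3; A3, A4 → A2 applies, adding A2. So (A1, A4)⁺ = {A1, A2, A3, A4}.
This closure contains every attribute of R1, so R1 ∩ R2 → R1. The join is lossless.

Yes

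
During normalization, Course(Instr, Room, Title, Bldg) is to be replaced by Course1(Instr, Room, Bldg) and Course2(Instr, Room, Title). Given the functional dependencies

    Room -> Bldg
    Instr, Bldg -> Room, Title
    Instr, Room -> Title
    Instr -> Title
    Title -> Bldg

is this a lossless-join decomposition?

Common attributes: Course1 ∩ Course2 = {Instr, Room}.
Closure of {Instr, Room}: Room → Bldg applies, adding Bldg; Instr, Bldg → Room, Title applies, adding Title. So (Instr, Room)⁺ = {Instr, Room, Title, Bldg}.
This closure contains every attribute of Course1, so Course1 ∩ Course2 → Course1. The join is lossless.

Yes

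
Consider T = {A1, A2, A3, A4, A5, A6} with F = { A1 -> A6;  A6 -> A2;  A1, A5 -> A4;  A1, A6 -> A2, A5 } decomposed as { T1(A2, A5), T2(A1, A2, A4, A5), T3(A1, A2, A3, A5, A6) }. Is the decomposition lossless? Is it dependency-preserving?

lossless and dependency-preserving

Lossless test (chase): Rows 2 and 3 agree on A1; apply A1→A6 and equate their A6 entries. Rows 2 and 3 agree on A1, A5; apply A1, A5→A4 and equate their A4 entries. Row 3 is now all distinguished symbols — the join is lossless.
Dependency preservation: every FD's attributes lie within a single fragment, so each can be enforced locally — preserved.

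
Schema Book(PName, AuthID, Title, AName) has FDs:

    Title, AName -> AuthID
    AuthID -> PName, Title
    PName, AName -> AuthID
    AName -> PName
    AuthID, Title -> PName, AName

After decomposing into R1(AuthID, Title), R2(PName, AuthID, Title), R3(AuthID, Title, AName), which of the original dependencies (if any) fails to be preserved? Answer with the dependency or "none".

none

Title, AName → AuthID lies within R3.
AuthID → PName, Title lies within R2.
PName, AName → AuthID: restricted closure across fragments reaches AuthID.
AName → PName: restricted closure across fragments reaches PName.
AuthID, Title → PName, AName: restricted closure across fragments reaches PName, AName.
Every dependency is enforceable on the fragments, so the decomposition is dependency-preserving.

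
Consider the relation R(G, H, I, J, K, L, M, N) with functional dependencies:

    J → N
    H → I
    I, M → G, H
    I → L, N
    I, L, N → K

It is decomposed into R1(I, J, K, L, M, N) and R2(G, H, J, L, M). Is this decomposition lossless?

No

Common attributes: R1 ∩ R2 = {J, L, M}.
Closure of {J, L, M}: J → N applies, adding N. So (J, L, M)⁺ = {J, L, M, N}.
The closure contains neither all of R1 = {I, J, K, L, M, N} nor all of R2 = {G, H, J, L, M}, so the common attributes are not a superkey of either fragment. The join is lossy.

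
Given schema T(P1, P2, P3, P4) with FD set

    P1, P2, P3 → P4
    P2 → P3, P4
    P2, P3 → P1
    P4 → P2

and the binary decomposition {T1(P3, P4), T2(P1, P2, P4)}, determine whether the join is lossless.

Common attributes: T1 ∩ T2 = {P4}.
Closure of {P4}: P4 → P2 applies, adding P2; P2 → P3, P4 applies, adding P3; P2, P3 → P1 applies, adding P1. So (P4)⁺ = {P1, P2, P3, P4}.
This closure contains every attribute of T1, so T1 ∩ T2 → T1. The join is lossless.

Yes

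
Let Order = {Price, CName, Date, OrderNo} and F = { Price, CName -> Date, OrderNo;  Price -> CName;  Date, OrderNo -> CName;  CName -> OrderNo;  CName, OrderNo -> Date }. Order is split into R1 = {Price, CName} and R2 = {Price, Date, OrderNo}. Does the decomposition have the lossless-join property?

Common attributes: R1 ∩ R2 = {Price}.
Closure of {Price}: Price → CName applies, adding CName; CName → OrderNo applies, adding OrderNo; CName, OrderNo → Date applies, adding Date. So (Price)⁺ = {Price, CName, Date, OrderNo}.
This closure contains every attribute of R1, so R1 ∩ R2 → R1. The join is lossless.

Yes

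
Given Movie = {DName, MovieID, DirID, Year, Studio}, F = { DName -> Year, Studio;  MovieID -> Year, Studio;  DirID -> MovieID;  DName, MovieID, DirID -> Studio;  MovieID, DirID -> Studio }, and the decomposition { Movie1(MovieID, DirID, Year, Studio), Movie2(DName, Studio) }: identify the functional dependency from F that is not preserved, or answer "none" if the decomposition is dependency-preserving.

DName -> Year, Studio

Check DName → Year, Studio: no single fragment contains all of {DName, Year, Studio}, and the restricted closure of {DName} across the fragments never reaches {Year, Studio}.
MovieID → Year, Studio is preserved.
DirID → MovieID is preserved.
DName, MovieID, DirID → Studio is preserved.
MovieID, DirID → Studio is preserved.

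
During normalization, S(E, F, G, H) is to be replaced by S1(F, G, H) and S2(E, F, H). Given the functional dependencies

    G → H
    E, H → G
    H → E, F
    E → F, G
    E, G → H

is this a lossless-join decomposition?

Yes

Common attributes: S1 ∩ S2 = {F, H}.
Closure of {F, H}: H → E, F applies, adding E; E → F, G applies, adding G. So (F, H)⁺ = {E, F, G, H}.
This closure contains every attribute of S1, so S1 ∩ S2 → S1. The join is lossless.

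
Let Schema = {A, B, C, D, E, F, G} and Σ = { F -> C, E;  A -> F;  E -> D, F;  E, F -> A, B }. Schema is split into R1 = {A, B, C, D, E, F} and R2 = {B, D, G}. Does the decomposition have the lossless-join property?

No

Common attributes: R1 ∩ R2 = {B, D}.
No dependency enlarges {B, D}, so (B, D)⁺ = {B, D}.
The closure contains neither all of R1 = {A, B, C, D, E, F} nor all of R2 = {B, D, G}, so the common attributes are not a superkey of either fragment. The join is lossy.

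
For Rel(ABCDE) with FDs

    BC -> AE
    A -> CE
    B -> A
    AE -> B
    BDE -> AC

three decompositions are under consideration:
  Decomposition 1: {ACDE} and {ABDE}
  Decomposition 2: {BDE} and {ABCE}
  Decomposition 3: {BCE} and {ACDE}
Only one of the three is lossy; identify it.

Decomposition 3

Decomposition 1: common = {ADE}, closure = {ABCDE} → lossless.
Decomposition 2: common = {BE}, closure = {ABCE} → lossless.
Decomposition 3: common = {CE}, closure = {CE} → lossy.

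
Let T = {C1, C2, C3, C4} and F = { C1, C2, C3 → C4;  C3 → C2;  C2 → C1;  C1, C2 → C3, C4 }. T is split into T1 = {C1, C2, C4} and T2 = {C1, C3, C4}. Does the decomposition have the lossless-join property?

No

Common attributes: T1 ∩ T2 = {C1, C4}.
No dependency enlarges {C1, C4}, so (C1, C4)⁺ = {C1, C4}.
The closure contains neither all of T1 = {C1, C2, C4} nor all of T2 = {C1, C3, C4}, so the common attributes are not a superkey of either fragment. The join is lossy.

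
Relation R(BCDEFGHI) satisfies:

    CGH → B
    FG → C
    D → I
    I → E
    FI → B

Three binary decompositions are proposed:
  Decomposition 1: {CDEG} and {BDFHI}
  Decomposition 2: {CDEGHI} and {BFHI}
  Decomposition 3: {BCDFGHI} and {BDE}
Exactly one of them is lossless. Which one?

Decomposition 3

Decomposition 1: common = {D}, closure = {DEI} → lossy.
Decomposition 2: common = {HI}, closure = {EHI} → lossy.
Decomposition 3: common = {BD}, closure = {BDEI} → lossless.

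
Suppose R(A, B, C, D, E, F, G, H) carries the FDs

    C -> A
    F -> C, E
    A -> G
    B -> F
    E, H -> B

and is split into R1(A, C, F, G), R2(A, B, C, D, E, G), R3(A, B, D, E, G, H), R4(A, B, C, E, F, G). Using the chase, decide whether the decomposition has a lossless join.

Chase test. Columns are A, B, C, D, E, F, G, H; row i has aⱼ where attribute j ∈ Ri, else bᵢⱼ.
Initial tableau (one row per fragment):
  row 1: a1 b12 a3 b14 b15 a6 a7 b18
  row 2: a1 a2 a3 a4 a5 b26 a7 b28
  row 3: a1 a2 b33 a4 a5 b36 a7 a8
  row 4: a1 a2 a3 b44 a5 a6 a7 b48
Rows 1 and 4 agree on F; apply F→C, E and equate their C, E entries.
Rows 2 and 3 agree on B; apply B→F and equate their F entries.
Rows 2 and 4 agree on B; apply B→F and equate their F entries.
Rows 1 and 3 agree on F; apply F→C, E and equate their C, E entries.
Row 3 is now all distinguished symbols — the join is lossless.

Yes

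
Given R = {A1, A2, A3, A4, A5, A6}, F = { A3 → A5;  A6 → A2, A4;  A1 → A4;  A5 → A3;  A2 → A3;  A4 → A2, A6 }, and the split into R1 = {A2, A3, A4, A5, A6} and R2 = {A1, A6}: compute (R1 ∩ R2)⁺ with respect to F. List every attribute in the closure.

A2, A3, A4, A5, A6

R1 ∩ R2 = {A6}.
A6 → A2, A4 applies, adding A2, A4
A2 → A3 applies, adding A3
A3 → A5 applies, adding A5
Closure: {A2, A3, A4, A5, A6}.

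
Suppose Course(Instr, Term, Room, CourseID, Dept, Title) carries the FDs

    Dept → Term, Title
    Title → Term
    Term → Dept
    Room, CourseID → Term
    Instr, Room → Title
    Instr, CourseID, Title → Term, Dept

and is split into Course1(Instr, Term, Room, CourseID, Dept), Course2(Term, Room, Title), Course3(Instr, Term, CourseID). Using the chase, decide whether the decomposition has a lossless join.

Chase test. Columns are Instr, Term, Room, CourseID, Dept, Title; row i has aⱼ where attribute j ∈ Coursei, else bᵢⱼ.
Initial tableau (one row per fragment):
  row 1: a1 a2 a3 a4 a5 b16
  row 2: b21 a2 a3 b24 b25 a6
  row 3: a1 a2 b33 a4 b35 b36
Rows 1 and 2 agree on Term; apply Term→Dept and equate their Dept entries.
Rows 1 and 3 agree on Term; apply Term→Dept and equate their Dept entries.
Rows 1 and 2 agree on Dept; apply Dept→Term, Title and equate their Term, Title entries.
Rows 1 and 3 agree on Dept; apply Dept→Term, Title and equate their Term, Title entries.
Row 1 is now all distinguished symbols — the join is lossless.

Yes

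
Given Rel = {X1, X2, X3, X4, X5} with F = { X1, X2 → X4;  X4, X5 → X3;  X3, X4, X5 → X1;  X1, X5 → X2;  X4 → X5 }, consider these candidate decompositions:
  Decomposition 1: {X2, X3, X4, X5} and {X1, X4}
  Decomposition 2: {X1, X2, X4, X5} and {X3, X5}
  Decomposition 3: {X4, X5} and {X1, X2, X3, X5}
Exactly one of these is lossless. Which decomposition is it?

Decomposition 1

Decomposition 1: common = {X4}, closure = {X1, X2, X3, X4, X5} → lossless.
Decomposition 2: common = {X5}, closure = {X5} → lossy.
Decomposition 3: common = {X5}, closure = {X5} → lossy.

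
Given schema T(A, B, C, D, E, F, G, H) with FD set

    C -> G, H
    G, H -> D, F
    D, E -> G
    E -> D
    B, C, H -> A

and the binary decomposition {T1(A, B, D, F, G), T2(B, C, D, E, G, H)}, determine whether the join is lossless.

Common attributes: T1 ∩ T2 = {B, D, G}.
No dependency enlarges {B, D, G}, so (B, D, G)⁺ = {B, D, G}.
The closure contains neither all of T1 = {A, B, D, F, G} nor all of T2 = {B, C, D, E, G, H}, so the common attributes are not a superkey of either fragment. The join is lossy.

No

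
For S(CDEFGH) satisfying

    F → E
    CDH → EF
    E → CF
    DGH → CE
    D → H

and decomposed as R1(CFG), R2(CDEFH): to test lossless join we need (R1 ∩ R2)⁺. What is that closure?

CEF

R1 ∩ R2 = {CF}.
F → E applies, adding E
Closure: {CEF}.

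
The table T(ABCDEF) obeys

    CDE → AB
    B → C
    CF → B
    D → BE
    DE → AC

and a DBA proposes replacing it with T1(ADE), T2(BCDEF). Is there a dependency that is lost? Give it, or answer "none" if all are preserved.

CDE → AB: restricted closure across fragments reaches AB.
B → C lies within T2.
CF → B lies within T2.
D → BE lies within T2.
DE → AC: restricted closure across fragments reaches AC.
Every dependency is enforceable on the fragments, so the decomposition is dependency-preserving.

none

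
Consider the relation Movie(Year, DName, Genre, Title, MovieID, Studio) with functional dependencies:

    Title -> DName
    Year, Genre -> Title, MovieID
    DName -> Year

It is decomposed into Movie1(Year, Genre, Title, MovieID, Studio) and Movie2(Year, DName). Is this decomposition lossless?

Common attributes: Movie1 ∩ Movie2 = {Year}.
No dependency enlarges {Year}, so (Year)⁺ = {Year}.
The closure contains neither all of Movie1 = {Year, Genre, Title, MovieID, Studio} nor all of Movie2 = {Year, DName}, so the common attributes are not a superkey of either fragment. The join is lossy.

No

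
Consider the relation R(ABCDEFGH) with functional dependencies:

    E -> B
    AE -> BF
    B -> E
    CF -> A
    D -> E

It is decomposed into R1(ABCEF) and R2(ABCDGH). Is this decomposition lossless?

Common attributes: R1 ∩ R2 = {ABC}.
Closure of {ABC}: B → E applies, adding E; AE → BF applies, adding F. So (ABC)⁺ = {ABCEF}.
This closure contains every attribute of R1, so R1 ∩ R2 → R1. The join is lossless.

Yes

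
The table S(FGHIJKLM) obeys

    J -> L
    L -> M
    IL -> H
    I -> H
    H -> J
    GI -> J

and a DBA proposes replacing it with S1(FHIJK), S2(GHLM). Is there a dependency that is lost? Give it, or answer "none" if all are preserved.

Check J → L: no single fragment contains all of {JL}, and the restricted closure of {J} across the fragments never reaches {L}.
L → M is preserved.
IL → H is preserved.
I → H is preserved.
H → J is preserved.
GI → J is preserved.

J -> L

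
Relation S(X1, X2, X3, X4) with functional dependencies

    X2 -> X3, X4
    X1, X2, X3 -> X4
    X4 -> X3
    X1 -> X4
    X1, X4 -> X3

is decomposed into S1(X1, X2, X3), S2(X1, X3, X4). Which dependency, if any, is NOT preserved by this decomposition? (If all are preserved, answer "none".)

X2 -> X3, X4

Check X2 → X3, X4: no single fragment contains all of {X2, X3, X4}, and the restricted closure of {X2} across the fragments never reaches {X3, X4}.
X1, X2, X3 → X4 is preserved.
X4 → X3 is preserved.
X1 → X4 is preserved.
X1, X4 → X3 is preserved.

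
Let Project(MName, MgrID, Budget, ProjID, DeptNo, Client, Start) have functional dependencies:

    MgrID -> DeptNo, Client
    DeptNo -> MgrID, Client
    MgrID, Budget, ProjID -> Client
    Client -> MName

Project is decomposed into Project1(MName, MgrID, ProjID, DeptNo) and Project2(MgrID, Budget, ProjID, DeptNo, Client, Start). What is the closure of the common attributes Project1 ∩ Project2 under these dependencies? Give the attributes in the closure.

MName, MgrID, ProjID, DeptNo, Client

Project1 ∩ Project2 = {MgrID, ProjID, DeptNo}.
MgrID → DeptNo, Client applies, adding Client
Client → MName applies, adding MName
Closure: {MName, MgrID, ProjID, DeptNo, Client}.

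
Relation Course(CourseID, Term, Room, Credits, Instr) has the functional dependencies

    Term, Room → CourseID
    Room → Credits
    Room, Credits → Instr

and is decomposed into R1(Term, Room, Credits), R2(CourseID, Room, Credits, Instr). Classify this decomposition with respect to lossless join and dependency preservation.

Lossless test: (Room, Credits)⁺ = {Room, Credits, Instr}, which is a superkey of neither fragment — lossy.
Dependency preservation: the restricted closure of {Term, Room} across the fragments never reaches {CourseID}, so Term, Room → CourseID cannot be enforced without a join — not preserved.

lossy and not dependency-preserving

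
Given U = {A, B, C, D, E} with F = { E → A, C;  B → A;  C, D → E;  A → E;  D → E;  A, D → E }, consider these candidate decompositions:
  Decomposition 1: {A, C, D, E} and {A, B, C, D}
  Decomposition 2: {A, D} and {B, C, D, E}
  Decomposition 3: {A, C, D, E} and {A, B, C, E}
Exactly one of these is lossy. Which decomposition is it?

Decomposition 1: common = {A, C, D}, closure = {A, C, D, E} → lossless.
Decomposition 2: common = {D}, closure = {A, C, D, E} → lossless.
Decomposition 3: common = {A, C, E}, closure = {A, C, E} → lossy.

Decomposition 3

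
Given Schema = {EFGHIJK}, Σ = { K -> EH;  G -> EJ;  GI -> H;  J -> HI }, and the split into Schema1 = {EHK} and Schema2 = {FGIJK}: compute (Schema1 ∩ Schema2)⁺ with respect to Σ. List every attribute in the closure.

EHK

Schema1 ∩ Schema2 = {K}.
K → EH applies, adding EH
Closure: {EHK}.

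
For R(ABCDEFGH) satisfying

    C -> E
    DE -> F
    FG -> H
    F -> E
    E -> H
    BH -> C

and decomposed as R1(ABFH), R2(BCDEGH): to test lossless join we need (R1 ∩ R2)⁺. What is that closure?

BCEH

R1 ∩ R2 = {BH}.
BH → C applies, adding C
C → E applies, adding E
Closure: {BCEH}.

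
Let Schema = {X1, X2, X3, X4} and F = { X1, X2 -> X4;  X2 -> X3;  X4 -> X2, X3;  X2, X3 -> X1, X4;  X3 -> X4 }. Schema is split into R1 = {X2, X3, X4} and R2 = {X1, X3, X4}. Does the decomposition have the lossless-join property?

Yes

Common attributes: R1 ∩ R2 = {X3, X4}.
Closure of {X3, X4}: X4 → X2, X3 applies, adding X2; X2, X3 → X1, X4 applies, adding X1. So (X3, X4)⁺ = {X1, X2, X3, X4}.
This closure contains every attribute of R1, so R1 ∩ R2 → R1. The join is lossless.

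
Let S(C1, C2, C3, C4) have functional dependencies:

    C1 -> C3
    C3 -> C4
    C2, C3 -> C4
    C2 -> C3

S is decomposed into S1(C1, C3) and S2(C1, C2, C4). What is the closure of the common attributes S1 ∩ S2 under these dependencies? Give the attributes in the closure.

C1, C3, C4

S1 ∩ S2 = {C1}.
C1 → C3 applies, adding C3
C3 → C4 applies, adding C4
Closure: {C1, C3, C4}.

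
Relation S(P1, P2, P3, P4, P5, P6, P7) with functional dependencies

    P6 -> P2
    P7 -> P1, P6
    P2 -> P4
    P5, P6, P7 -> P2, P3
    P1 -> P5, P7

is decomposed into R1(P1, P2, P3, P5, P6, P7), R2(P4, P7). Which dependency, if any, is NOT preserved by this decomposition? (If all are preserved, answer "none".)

Check P2 → P4: no single fragment contains all of {P2, P4}, and the restricted closure of {P2} across the fragments never reaches {P4}.
P6 → P2 is preserved.
P7 → P1, P6 is preserved.
P5, P6, P7 → P2, P3 is preserved.
P1 → P5, P7 is preserved.

P2 -> P4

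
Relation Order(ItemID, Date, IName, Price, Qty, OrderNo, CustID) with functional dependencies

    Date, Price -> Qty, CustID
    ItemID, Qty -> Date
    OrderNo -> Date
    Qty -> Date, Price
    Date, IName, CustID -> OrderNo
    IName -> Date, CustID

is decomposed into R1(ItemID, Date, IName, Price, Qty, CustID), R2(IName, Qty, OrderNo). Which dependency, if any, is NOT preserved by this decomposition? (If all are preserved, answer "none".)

OrderNo -> Date

Check OrderNo → Date: no single fragment contains all of {Date, OrderNo}, and the restricted closure of {OrderNo} across the fragments never reaches {Date}.
Date, Price → Qty, CustID is preserved.
ItemID, Qty → Date is preserved.
Qty → Date, Price is preserved.
Date, IName, CustID → OrderNo is preserved.
IName → Date, CustID is preserved.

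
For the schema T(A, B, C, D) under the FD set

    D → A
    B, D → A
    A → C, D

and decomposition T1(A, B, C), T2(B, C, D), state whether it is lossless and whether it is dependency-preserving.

Lossless test: (B, C)⁺ = {B, C}, which is a superkey of neither fragment — lossy.
Dependency preservation: the restricted closure of {D} across the fragments never reaches {A}, so D → A cannot be enforced without a join — not preserved.

lossy and not dependency-preserving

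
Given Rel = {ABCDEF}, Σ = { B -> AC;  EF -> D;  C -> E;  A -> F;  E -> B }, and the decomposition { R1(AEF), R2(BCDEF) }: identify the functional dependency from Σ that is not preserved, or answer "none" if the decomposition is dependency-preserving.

none

B → AC: restricted closure across fragments reaches AC.
EF → D lies within R2.
C → E lies within R2.
A → F lies within R1.
E → B lies within R2.
Every dependency is enforceable on the fragments, so the decomposition is dependency-preserving.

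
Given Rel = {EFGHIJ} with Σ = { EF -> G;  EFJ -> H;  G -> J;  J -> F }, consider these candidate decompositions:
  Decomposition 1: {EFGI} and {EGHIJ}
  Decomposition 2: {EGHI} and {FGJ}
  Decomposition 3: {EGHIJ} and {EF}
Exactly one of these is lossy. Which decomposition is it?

Decomposition 1: common = {EGI}, closure = {EFGHIJ} → lossless.
Decomposition 2: common = {G}, closure = {FGJ} → lossless.
Decomposition 3: common = {E}, closure = {E} → lossy.

Decomposition 3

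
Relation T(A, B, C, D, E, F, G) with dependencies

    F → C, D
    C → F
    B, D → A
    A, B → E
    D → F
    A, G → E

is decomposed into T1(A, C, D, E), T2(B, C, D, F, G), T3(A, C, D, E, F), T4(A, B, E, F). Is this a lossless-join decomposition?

Yes

Chase test. Columns are A, B, C, D, E, F, G; row i has aⱼ where attribute j ∈ Ti, else bᵢⱼ.
Initial tableau (one row per fragment):
  row 1: a1 b12 a3 a4 a5 b16 b17
  row 2: b21 a2 a3 a4 b25 a6 a7
  row 3: a1 b32 a3 a4 a5 a6 b37
  row 4: a1 a2 b43 b44 a5 a6 b47
Rows 2 and 4 agree on F; apply F→C, D and equate their C, D entries.
Rows 1 and 2 agree on C; apply C→F and equate their F entries.
Rows 2 and 4 agree on B, D; apply B, D→A and equate their A entries.
Rows 2 and 4 agree on A, B; apply A, B→E and equate their E entries.
Row 2 is now all distinguished symbols — the join is lossless.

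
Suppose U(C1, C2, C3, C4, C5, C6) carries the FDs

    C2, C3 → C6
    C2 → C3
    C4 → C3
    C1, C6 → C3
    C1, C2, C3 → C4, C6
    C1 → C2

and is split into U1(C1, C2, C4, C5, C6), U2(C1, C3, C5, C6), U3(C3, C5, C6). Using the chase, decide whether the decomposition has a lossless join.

Yes

Chase test. Columns are C1, C2, C3, C4, C5, C6; row i has aⱼ where attribute j ∈ Ui, else bᵢⱼ.
Initial tableau (one row per fragment):
  row 1: a1 a2 b13 a4 a5 a6
  row 2: a1 b22 a3 b24 a5 a6
  row 3: b31 b32 a3 b34 a5 a6
Rows 1 and 2 agree on C1, C6; apply C1, C6→C3 and equate their C3 entries.
Rows 1 and 2 agree on C1; apply C1→C2 and equate their C2 entries.
Rows 1 and 2 agree on C1, C2, C3; apply C1, C2, C3→C4, C6 and equate their C4, C6 entries.
Row 1 is now all distinguished symbols — the join is lossless.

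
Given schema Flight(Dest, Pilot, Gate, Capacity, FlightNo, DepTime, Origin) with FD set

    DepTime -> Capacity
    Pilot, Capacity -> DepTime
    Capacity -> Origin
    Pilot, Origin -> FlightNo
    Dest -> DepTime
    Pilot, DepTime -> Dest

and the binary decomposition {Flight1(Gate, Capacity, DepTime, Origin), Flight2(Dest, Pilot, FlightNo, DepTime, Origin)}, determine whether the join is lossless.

Common attributes: Flight1 ∩ Flight2 = {DepTime, Origin}.
Closure of {DepTime, Origin}: DepTime → Capacity applies, adding Capacity. So (DepTime, Origin)⁺ = {Capacity, DepTime, Origin}.
The closure contains neither all of Flight1 = {Gate, Capacity, DepTime, Origin} nor all of Flight2 = {Dest, Pilot, FlightNo, DepTime, Origin}, so the common attributes are not a superkey of either fragment. The join is lossy.

No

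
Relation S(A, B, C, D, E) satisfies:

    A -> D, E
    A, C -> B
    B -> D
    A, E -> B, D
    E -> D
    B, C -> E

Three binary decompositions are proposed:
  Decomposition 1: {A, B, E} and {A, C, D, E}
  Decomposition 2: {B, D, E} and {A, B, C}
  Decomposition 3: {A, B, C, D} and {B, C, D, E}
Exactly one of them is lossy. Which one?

Decomposition 1: common = {A, E}, closure = {A, B, D, E} → lossless.
Decomposition 2: common = {B}, closure = {B, D} → lossy.
Decomposition 3: common = {B, C, D}, closure = {B, C, D, E} → lossless.

Decomposition 2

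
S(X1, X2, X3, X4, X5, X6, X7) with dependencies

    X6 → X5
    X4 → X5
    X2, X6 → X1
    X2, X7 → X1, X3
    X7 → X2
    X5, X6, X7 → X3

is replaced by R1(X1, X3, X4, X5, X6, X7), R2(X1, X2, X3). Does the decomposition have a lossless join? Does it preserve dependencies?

Lossless test: (X1, X3)⁺ = {X1, X3}, which is a superkey of neither fragment — lossy.
Dependency preservation: the restricted closure of {X2, X6} across the fragments never reaches {X1}, so X2, X6 → X1 cannot be enforced without a join — not preserved.

lossy and not dependency-preserving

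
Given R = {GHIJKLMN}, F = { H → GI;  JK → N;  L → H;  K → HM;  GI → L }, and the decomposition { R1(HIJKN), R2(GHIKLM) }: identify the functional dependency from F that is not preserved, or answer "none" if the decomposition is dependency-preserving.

none

H → GI lies within R2.
JK → N lies within R1.
L → H lies within R2.
K → HM lies within R2.
GI → L lies within R2.
Every dependency is enforceable on the fragments, so the decomposition is dependency-preserving.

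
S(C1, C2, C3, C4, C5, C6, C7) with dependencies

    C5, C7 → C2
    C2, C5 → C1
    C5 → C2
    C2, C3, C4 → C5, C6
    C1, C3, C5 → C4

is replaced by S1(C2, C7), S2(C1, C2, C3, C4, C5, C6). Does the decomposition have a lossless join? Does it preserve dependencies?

Lossless test: (C2)⁺ = {C2}, which is a superkey of neither fragment — lossy.
Dependency preservation: C5, C7 → C2 is not contained in any single fragment, but the restricted closure of its left-hand side across the fragments still reaches the right-hand side; the remaining FDs each lie inside some fragment. All dependencies are preserved.

lossy but dependency-preserving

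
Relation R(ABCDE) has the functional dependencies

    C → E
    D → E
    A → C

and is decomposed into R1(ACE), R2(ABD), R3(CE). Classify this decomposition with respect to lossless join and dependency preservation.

Lossless test (chase): Rows 1 and 2 agree on A; apply A→C and equate their C entries. Rows 1 and 2 agree on C; apply C→E and equate their E entries. Row 2 is now all distinguished symbols — the join is lossless.
Dependency preservation: the restricted closure of {D} across the fragments never reaches {E}, so D → E cannot be enforced without a join — not preserved.

lossless but not dependency-preserving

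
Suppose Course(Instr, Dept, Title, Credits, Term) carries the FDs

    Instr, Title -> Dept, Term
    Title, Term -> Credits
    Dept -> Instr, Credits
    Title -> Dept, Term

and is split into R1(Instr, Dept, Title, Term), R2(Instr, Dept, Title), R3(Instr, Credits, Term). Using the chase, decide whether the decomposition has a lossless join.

No

Chase test. Columns are Instr, Dept, Title, Credits, Term; row i has aⱼ where attribute j ∈ Ri, else bᵢⱼ.
Initial tableau (one row per fragment):
  row 1: a1 a2 a3 b14 a5
  row 2: a1 a2 a3 b24 b25
  row 3: a1 b32 b33 a4 a5
Rows 1 and 2 agree on Instr, Title; apply Instr, Title→Dept, Term and equate their Dept, Term entries.
Rows 1 and 2 agree on Title, Term; apply Title, Term→Credits and equate their Credits entries.
No row becomes fully distinguished — the join is lossy.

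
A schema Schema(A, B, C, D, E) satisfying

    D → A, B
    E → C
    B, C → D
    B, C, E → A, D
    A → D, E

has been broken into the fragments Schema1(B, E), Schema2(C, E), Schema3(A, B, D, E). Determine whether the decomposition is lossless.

Chase test. Columns are A, B, C, D, E; row i has aⱼ where attribute j ∈ Schemai, else bᵢⱼ.
Initial tableau (one row per fragment):
  row 1: b11 a2 b13 b14 a5
  row 2: b21 b22 a3 b24 a5
  row 3: a1 a2 b33 a4 a5
Rows 1 and 2 agree on E; apply E→C and equate their C entries.
Rows 1 and 3 agree on E; apply E→C and equate their C entries.
Rows 1 and 3 agree on B, C; apply B, C→D and equate their D entries.
Rows 1 and 3 agree on B, C, E; apply B, C, E→A, D and equate their A, D entries.
Row 1 is now all distinguished symbols — the join is lossless.

Yes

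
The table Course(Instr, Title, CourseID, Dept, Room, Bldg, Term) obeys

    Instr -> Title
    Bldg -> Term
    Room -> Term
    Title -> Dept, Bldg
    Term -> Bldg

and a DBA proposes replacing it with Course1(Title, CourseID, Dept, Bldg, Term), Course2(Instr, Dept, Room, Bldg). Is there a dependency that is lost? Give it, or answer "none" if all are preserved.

Check Instr → Title: no single fragment contains all of {Instr, Title}, and the restricted closure of {Instr} across the fragments never reaches {Title}.
Bldg → Term is preserved.
Room → Term is preserved.
Title → Dept, Bldg is preserved.
Term → Bldg is preserved.

Instr -> Title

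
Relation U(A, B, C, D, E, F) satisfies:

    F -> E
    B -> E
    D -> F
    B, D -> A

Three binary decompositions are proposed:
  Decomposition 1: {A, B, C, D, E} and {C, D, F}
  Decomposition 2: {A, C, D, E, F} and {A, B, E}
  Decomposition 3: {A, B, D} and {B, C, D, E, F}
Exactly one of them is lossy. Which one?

Decomposition 2

Decomposition 1: common = {C, D}, closure = {C, D, E, F} → lossless.
Decomposition 2: common = {A, E}, closure = {A, E} → lossy.
Decomposition 3: common = {B, D}, closure = {A, B, D, E, F} → lossless.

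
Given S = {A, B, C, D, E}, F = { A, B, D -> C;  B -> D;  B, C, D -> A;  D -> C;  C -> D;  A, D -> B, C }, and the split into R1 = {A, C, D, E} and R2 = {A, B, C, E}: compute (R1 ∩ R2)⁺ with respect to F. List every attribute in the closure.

A, B, C, D, E

R1 ∩ R2 = {A, C, E}.
C → D applies, adding D
A, D → B, C applies, adding B
Closure: {A, B, C, D, E}.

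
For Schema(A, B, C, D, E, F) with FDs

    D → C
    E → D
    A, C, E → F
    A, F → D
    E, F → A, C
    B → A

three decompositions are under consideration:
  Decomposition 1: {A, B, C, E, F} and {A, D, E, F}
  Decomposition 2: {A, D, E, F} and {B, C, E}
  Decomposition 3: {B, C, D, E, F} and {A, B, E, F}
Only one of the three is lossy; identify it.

Decomposition 2

Decomposition 1: common = {A, E, F}, closure = {A, C, D, E, F} → lossless.
Decomposition 2: common = {E}, closure = {C, D, E} → lossy.
Decomposition 3: common = {B, E, F}, closure = {A, B, C, D, E, F} → lossless.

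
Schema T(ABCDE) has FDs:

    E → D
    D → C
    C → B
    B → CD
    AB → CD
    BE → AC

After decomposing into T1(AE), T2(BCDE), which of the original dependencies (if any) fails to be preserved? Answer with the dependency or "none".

E → D lies within T2.
D → C lies within T2.
C → B lies within T2.
B → CD lies within T2.
AB → CD: restricted closure across fragments reaches CD.
BE → AC: restricted closure across fragments reaches AC.
Every dependency is enforceable on the fragments, so the decomposition is dependency-preserving.

none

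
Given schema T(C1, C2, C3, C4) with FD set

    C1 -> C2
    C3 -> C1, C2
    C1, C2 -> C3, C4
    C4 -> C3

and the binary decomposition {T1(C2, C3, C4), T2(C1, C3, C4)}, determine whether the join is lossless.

Yes

Common attributes: T1 ∩ T2 = {C3, C4}.
Closure of {C3, C4}: C3 → C1, C2 applies, adding C1, C2. So (C3, C4)⁺ = {C1, C2, C3, C4}.
This closure contains every attribute of T1, so T1 ∩ T2 → T1. The join is lossless.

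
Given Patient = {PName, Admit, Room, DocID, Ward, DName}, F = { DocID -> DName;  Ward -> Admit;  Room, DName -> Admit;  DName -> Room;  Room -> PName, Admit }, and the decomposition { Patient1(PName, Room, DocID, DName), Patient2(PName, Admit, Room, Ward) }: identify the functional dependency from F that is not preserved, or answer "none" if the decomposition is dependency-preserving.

DocID → DName lies within Patient1.
Ward → Admit lies within Patient2.
Room, DName → Admit: restricted closure across fragments reaches Admit.
DName → Room lies within Patient1.
Room → PName, Admit lies within Patient2.
Every dependency is enforceable on the fragments, so the decomposition is dependency-preserving.

none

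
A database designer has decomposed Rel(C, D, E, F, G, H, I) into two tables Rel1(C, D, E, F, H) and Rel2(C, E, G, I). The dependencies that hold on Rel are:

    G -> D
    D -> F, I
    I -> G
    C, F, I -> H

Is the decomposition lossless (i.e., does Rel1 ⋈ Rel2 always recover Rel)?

No

Common attributes: Rel1 ∩ Rel2 = {C, E}.
No dependency enlarges {C, E}, so (C, E)⁺ = {C, E}.
The closure contains neither all of Rel1 = {C, D, E, F, H} nor all of Rel2 = {C, E, G, I}, so the common attributes are not a superkey of either fragment. The join is lossy.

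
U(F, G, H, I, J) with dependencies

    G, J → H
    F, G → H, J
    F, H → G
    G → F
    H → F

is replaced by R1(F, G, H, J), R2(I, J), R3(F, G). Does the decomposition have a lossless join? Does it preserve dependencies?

lossy but dependency-preserving

Lossless test (chase): Rows 1 and 3 agree on F, G; apply F, G→H, J and equate their H, J entries. No row becomes fully distinguished — the join is lossy.
Dependency preservation: every FD's attributes lie within a single fragment, so each can be enforced locally — preserved.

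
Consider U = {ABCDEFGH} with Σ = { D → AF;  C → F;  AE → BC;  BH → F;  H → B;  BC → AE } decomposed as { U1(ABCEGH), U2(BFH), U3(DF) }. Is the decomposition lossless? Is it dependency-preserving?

lossy and not dependency-preserving

Lossless test (chase): Rows 1 and 2 agree on BH; apply BH→F and equate their F entries. No row becomes fully distinguished — the join is lossy.
Dependency preservation: the restricted closure of {D} across the fragments never reaches {AF}, so D → AF cannot be enforced without a join — not preserved.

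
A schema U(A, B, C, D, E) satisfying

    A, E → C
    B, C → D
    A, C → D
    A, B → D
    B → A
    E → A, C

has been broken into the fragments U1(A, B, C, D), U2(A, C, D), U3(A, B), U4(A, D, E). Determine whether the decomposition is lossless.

No

Chase test. Columns are A, B, C, D, E; row i has aⱼ where attribute j ∈ Ui, else bᵢⱼ.
Initial tableau (one row per fragment):
  row 1: a1 a2 a3 a4 b15
  row 2: a1 b22 a3 a4 b25
  row 3: a1 a2 b33 b34 b35
  row 4: a1 b42 b43 a4 a5
Rows 1 and 3 agree on A, B; apply A, B→D and equate their D entries.
No row becomes fully distinguished — the join is lossy.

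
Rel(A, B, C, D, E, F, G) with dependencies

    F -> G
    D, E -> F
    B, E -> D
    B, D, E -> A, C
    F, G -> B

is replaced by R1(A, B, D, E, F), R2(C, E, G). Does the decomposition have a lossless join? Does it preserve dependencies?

Lossless test: (E)⁺ = {E}, which is a superkey of neither fragment — lossy.
Dependency preservation: the restricted closure of {F} across the fragments never reaches {G}, so F → G cannot be enforced without a join — not preserved.

lossy and not dependency-preserving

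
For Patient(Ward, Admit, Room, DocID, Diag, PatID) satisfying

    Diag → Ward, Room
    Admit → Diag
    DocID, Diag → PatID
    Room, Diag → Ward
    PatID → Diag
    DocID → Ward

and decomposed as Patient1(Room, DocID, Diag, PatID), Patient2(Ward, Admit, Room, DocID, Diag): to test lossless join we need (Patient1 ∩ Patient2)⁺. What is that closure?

Patient1 ∩ Patient2 = {Room, DocID, Diag}.
Diag → Ward, Room applies, adding Ward
DocID, Diag → PatID applies, adding PatID
Closure: {Ward, Room, DocID, Diag, PatID}.

Ward, Room, DocID, Diag, PatID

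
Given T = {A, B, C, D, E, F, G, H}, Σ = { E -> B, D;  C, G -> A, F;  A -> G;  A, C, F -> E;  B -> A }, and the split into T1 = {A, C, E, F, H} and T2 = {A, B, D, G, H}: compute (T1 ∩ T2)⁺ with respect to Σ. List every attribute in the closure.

A, G, H

T1 ∩ T2 = {A, H}.
A → G applies, adding G
Closure: {A, G, H}.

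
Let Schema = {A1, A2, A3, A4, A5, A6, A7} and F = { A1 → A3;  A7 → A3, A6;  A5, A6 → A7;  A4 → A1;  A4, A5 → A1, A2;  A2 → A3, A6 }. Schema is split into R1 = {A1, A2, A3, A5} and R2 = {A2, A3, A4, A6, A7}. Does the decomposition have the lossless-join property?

No

Common attributes: R1 ∩ R2 = {A2, A3}.
Closure of {A2, A3}: A2 → A3, A6 applies, adding A6. So (A2, A3)⁺ = {A2, A3, A6}.
The closure contains neither all of R1 = {A1, A2, A3, A5} nor all of R2 = {A2, A3, A4, A6, A7}, so the common attributes are not a superkey of either fragment. The join is lossy.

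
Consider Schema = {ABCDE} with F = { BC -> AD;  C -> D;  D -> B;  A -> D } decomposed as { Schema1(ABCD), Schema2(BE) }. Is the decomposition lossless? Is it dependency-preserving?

Lossless test: (B)⁺ = {B}, which is a superkey of neither fragment — lossy.
Dependency preservation: every FD's attributes lie within a single fragment, so each can be enforced locally — preserved.

lossy but dependency-preserving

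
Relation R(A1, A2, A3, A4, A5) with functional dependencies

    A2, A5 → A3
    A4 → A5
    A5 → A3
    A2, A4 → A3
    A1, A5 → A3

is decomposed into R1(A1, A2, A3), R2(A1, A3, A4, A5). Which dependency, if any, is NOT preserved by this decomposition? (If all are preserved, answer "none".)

none

A2, A5 → A3: restricted closure across fragments reaches A3.
A4 → A5 lies within R2.
A5 → A3 lies within R2.
A2, A4 → A3: restricted closure across fragments reaches A3.
A1, A5 → A3 lies within R2.
Every dependency is enforceable on the fragments, so the decomposition is dependency-preserving.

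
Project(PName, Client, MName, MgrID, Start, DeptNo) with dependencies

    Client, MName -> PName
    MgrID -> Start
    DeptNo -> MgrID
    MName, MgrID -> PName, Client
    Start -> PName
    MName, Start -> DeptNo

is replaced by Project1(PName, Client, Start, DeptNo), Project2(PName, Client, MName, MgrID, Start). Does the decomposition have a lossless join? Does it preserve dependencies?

lossy and not dependency-preserving

Lossless test: (PName, Client, Start)⁺ = {PName, Client, Start}, which is a superkey of neither fragment — lossy.
Dependency preservation: the restricted closure of {DeptNo} across the fragments never reaches {MgrID}, so DeptNo → MgrID cannot be enforced without a join — not preserved.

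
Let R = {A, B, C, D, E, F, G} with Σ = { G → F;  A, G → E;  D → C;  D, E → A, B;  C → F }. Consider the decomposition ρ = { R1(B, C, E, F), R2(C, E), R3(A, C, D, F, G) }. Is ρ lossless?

No

Chase test. Columns are A, B, C, D, E, F, G; row i has aⱼ where attribute j ∈ Ri, else bᵢⱼ.
Initial tableau (one row per fragment):
  row 1: b11 a2 a3 b14 a5 a6 b17
  row 2: b21 b22 a3 b24 a5 b26 b27
  row 3: a1 b32 a3 a4 b35 a6 a7
Rows 1 and 2 agree on C; apply C→F and equate their F entries.
No row becomes fully distinguished — the join is lossy.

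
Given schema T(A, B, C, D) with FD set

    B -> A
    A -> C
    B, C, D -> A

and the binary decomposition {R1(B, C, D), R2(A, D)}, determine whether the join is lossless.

No

Common attributes: R1 ∩ R2 = {D}.
No dependency enlarges {D}, so (D)⁺ = {D}.
The closure contains neither all of R1 = {B, C, D} nor all of R2 = {A, D}, so the common attributes are not a superkey of either fragment. The join is lossy.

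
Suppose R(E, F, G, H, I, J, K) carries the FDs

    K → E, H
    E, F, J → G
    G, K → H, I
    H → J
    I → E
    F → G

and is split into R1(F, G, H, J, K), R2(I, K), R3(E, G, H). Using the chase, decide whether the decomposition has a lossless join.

No

Chase test. Columns are E, F, G, H, I, J, K; row i has aⱼ where attribute j ∈ Ri, else bᵢⱼ.
Initial tableau (one row per fragment):
  row 1: b11 a2 a3 a4 b15 a6 a7
  row 2: b21 b22 b23 b24 a5 b26 a7
  row 3: a1 b32 a3 a4 b35 b36 b37
Rows 1 and 2 agree on K; apply K→E, H and equate their E, H entries.
Rows 1 and 2 agree on H; apply H→J and equate their J entries.
Rows 1 and 3 agree on H; apply H→J and equate their J entries.
No row becomes fully distinguished — the join is lossy.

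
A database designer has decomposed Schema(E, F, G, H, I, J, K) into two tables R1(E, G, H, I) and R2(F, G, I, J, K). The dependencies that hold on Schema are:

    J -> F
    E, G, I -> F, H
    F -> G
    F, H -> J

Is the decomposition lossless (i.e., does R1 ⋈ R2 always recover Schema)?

No

Common attributes: R1 ∩ R2 = {G, I}.
No dependency enlarges {G, I}, so (G, I)⁺ = {G, I}.
The closure contains neither all of R1 = {E, G, H, I} nor all of R2 = {F, G, I, J, K}, so the common attributes are not a superkey of either fragment. The join is lossy.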